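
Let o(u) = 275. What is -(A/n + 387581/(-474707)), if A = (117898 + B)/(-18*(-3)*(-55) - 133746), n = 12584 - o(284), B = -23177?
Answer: 59298246053501/72623147235228 ≈ 0.81652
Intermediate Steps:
n = 12309 (n = 12584 - 1*275 = 12584 - 275 = 12309)
A = -94721/136716 (A = (117898 - 23177)/(-18*(-3)*(-55) - 133746) = 94721/(54*(-55) - 133746) = 94721/(-2970 - 133746) = 94721/(-136716) = 94721*(-1/136716) = -94721/136716 ≈ -0.69283)
-(A/n + 387581/(-474707)) = -(-94721/136716/12309 + 387581/(-474707)) = -(-94721/136716*1/12309 + 387581*(-1/474707)) = -(-8611/152985204 - 387581/474707) = -1*(-59298246053501/72623147235228) = 59298246053501/72623147235228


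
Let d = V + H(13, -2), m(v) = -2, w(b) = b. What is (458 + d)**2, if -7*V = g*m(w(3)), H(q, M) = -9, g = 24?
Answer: 10182481/49 ≈ 2.0781e+5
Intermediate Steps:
V = 48/7 (V = -24*(-2)/7 = -1/7*(-48) = 48/7 ≈ 6.8571)
d = -15/7 (d = 48/7 - 9 = -15/7 ≈ -2.1429)
(458 + d)**2 = (458 - 15/7)**2 = (3191/7)**2 = 10182481/49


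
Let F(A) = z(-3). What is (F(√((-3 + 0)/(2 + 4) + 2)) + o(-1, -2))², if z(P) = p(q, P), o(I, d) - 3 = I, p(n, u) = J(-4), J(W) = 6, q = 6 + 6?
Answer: 64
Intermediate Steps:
q = 12
p(n, u) = 6
o(I, d) = 3 + I
z(P) = 6
F(A) = 6
(F(√((-3 + 0)/(2 + 4) + 2)) + o(-1, -2))² = (6 + (3 - 1))² = (6 + 2)² = 8² = 64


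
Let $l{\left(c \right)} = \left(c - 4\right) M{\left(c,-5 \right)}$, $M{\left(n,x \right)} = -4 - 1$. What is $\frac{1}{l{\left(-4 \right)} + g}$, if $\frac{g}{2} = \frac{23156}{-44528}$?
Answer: $\frac{5566}{216851} \approx 0.025667$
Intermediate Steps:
$M{\left(n,x \right)} = -5$ ($M{\left(n,x \right)} = -4 - 1 = -5$)
$g = - \frac{5789}{5566}$ ($g = 2 \frac{23156}{-44528} = 2 \cdot 23156 \left(- \frac{1}{44528}\right) = 2 \left(- \frac{5789}{11132}\right) = - \frac{5789}{5566} \approx -1.0401$)
$l{\left(c \right)} = 20 - 5 c$ ($l{\left(c \right)} = \left(c - 4\right) \left(-5\right) = \left(-4 + c\right) \left(-5\right) = 20 - 5 c$)
$\frac{1}{l{\left(-4 \right)} + g} = \frac{1}{\left(20 - -20\right) - \frac{5789}{5566}} = \frac{1}{\left(20 + 20\right) - \frac{5789}{5566}} = \frac{1}{40 - \frac{5789}{5566}} = \frac{1}{\frac{216851}{5566}} = \frac{5566}{216851}$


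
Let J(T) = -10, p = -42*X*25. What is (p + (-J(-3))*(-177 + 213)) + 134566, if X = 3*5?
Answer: 119176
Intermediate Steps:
X = 15
p = -15750 (p = -42*15*25 = -630*25 = -15750)
(p + (-J(-3))*(-177 + 213)) + 134566 = (-15750 + (-1*(-10))*(-177 + 213)) + 134566 = (-15750 + 10*36) + 134566 = (-15750 + 360) + 134566 = -15390 + 134566 = 119176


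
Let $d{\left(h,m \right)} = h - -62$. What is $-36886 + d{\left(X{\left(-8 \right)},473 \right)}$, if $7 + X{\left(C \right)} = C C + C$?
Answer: $-36775$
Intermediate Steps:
$X{\left(C \right)} = -7 + C + C^{2}$ ($X{\left(C \right)} = -7 + \left(C C + C\right) = -7 + \left(C^{2} + C\right) = -7 + \left(C + C^{2}\right) = -7 + C + C^{2}$)
$d{\left(h,m \right)} = 62 + h$ ($d{\left(h,m \right)} = h + 62 = 62 + h$)
$-36886 + d{\left(X{\left(-8 \right)},473 \right)} = -36886 + \left(62 - \left(15 - 64\right)\right) = -36886 + \left(62 - -49\right) = -36886 + \left(62 + 49\right) = -36886 + 111 = -36775$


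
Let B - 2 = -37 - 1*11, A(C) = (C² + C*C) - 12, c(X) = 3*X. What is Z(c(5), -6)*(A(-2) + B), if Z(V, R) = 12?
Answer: -600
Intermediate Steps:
A(C) = -12 + 2*C² (A(C) = (C² + C²) - 12 = 2*C² - 12 = -12 + 2*C²)
B = -46 (B = 2 + (-37 - 1*11) = 2 + (-37 - 11) = 2 - 48 = -46)
Z(c(5), -6)*(A(-2) + B) = 12*((-12 + 2*(-2)²) - 46) = 12*((-12 + 2*4) - 46) = 12*((-12 + 8) - 46) = 12*(-4 - 46) = 12*(-50) = -600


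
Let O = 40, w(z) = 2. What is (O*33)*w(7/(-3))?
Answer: 2640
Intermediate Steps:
(O*33)*w(7/(-3)) = (40*33)*2 = 1320*2 = 2640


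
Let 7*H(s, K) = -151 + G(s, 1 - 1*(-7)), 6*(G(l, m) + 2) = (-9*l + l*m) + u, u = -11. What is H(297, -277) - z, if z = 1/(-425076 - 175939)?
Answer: -368422174/12621315 ≈ -29.190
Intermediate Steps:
G(l, m) = -23/6 - 3*l/2 + l*m/6 (G(l, m) = -2 + ((-9*l + l*m) - 11)/6 = -2 + (-11 - 9*l + l*m)/6 = -2 + (-11/6 - 3*l/2 + l*m/6) = -23/6 - 3*l/2 + l*m/6)
H(s, K) = -929/42 - s/42 (H(s, K) = (-151 + (-23/6 - 3*s/2 + s*(1 - 1*(-7))/6))/7 = (-151 + (-23/6 - 3*s/2 + s*(1 + 7)/6))/7 = (-151 + (-23/6 - 3*s/2 + (⅙)*s*8))/7 = (-151 + (-23/6 - 3*s/2 + 4*s/3))/7 = (-151 + (-23/6 - s/6))/7 = (-929/6 - s/6)/7 = -929/42 - s/42)
z = -1/601015 (z = 1/(-601015) = -1/601015 ≈ -1.6639e-6)
H(297, -277) - z = (-929/42 - 1/42*297) - 1*(-1/601015) = (-929/42 - 99/14) + 1/601015 = -613/21 + 1/601015 = -368422174/12621315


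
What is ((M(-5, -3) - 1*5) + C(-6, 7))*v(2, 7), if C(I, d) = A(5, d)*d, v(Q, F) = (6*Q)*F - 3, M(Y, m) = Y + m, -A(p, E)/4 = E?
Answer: -16929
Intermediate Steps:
A(p, E) = -4*E
v(Q, F) = -3 + 6*F*Q (v(Q, F) = 6*F*Q - 3 = -3 + 6*F*Q)
C(I, d) = -4*d² (C(I, d) = (-4*d)*d = -4*d²)
((M(-5, -3) - 1*5) + C(-6, 7))*v(2, 7) = (((-5 - 3) - 1*5) - 4*7²)*(-3 + 6*7*2) = ((-8 - 5) - 4*49)*(-3 + 84) = (-13 - 196)*81 = -209*81 = -16929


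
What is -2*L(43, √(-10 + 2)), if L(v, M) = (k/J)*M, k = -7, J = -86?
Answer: -14*I*√2/43 ≈ -0.46044*I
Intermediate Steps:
L(v, M) = 7*M/86 (L(v, M) = (-7/(-86))*M = (-7*(-1/86))*M = 7*M/86)
-2*L(43, √(-10 + 2)) = -7*√(-10 + 2)/43 = -7*√(-8)/43 = -7*2*I*√2/43 = -14*I*√2/43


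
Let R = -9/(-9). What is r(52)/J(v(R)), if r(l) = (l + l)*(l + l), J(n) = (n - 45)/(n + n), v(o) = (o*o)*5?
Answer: -2704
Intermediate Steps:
R = 1 (R = -9*(-⅑) = 1)
v(o) = 5*o² (v(o) = o²*5 = 5*o²)
J(n) = (-45 + n)/(2*n) (J(n) = (-45 + n)/((2*n)) = (-45 + n)*(1/(2*n)) = (-45 + n)/(2*n))
r(l) = 4*l² (r(l) = (2*l)*(2*l) = 4*l²)
r(52)/J(v(R)) = (4*52²)/(((-45 + 5*1²)/(2*((5*1²))))) = (4*2704)/(((-45 + 5*1)/(2*((5*1))))) = 10816/(((½)*(-45 + 5)/5)) = 10816/(((½)*(⅕)*(-40))) = 10816/(-4) = 10816*(-¼) = -2704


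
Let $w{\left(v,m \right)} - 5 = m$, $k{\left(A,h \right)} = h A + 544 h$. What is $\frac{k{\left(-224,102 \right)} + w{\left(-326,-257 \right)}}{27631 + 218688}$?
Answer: $\frac{32388}{246319} \approx 0.13149$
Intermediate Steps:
$k{\left(A,h \right)} = 544 h + A h$ ($k{\left(A,h \right)} = A h + 544 h = 544 h + A h$)
$w{\left(v,m \right)} = 5 + m$
$\frac{k{\left(-224,102 \right)} + w{\left(-326,-257 \right)}}{27631 + 218688} = \frac{102 \left(544 - 224\right) + \left(5 - 257\right)}{27631 + 218688} = \frac{102 \cdot 320 - 252}{246319} = \left(32640 - 252\right) \frac{1}{246319} = 32388 \cdot \frac{1}{246319} = \frac{32388}{246319}$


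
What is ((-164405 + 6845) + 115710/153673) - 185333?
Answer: -52693280279/153673 ≈ -3.4289e+5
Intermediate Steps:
((-164405 + 6845) + 115710/153673) - 185333 = (-157560 + 115710*(1/153673)) - 185333 = (-157560 + 115710/153673) - 185333 = -24212602170/153673 - 185333 = -52693280279/153673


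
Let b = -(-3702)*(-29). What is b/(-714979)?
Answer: 107358/714979 ≈ 0.15016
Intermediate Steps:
b = -107358 (b = -1*107358 = -107358)
b/(-714979) = -107358/(-714979) = -107358*(-1/714979) = 107358/714979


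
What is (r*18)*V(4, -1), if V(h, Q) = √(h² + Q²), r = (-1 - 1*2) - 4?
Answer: -126*√17 ≈ -519.51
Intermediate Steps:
r = -7 (r = (-1 - 2) - 4 = -3 - 4 = -7)
V(h, Q) = √(Q² + h²)
(r*18)*V(4, -1) = (-7*18)*√((-1)² + 4²) = -126*√(1 + 16) = -126*√17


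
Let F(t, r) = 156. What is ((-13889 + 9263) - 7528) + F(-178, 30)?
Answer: -11998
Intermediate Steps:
((-13889 + 9263) - 7528) + F(-178, 30) = ((-13889 + 9263) - 7528) + 156 = (-4626 - 7528) + 156 = -12154 + 156 = -11998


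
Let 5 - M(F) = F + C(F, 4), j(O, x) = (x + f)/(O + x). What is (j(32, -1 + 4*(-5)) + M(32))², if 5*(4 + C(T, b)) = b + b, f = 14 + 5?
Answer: 1857769/3025 ≈ 614.14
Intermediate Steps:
f = 19
C(T, b) = -4 + 2*b/5 (C(T, b) = -4 + (b + b)/5 = -4 + (2*b)/5 = -4 + 2*b/5)
j(O, x) = (19 + x)/(O + x) (j(O, x) = (x + 19)/(O + x) = (19 + x)/(O + x))
M(F) = 37/5 - F (M(F) = 5 - (F + (-4 + (⅖)*4)) = 5 - (F + (-4 + 8/5)) = 5 - (F - 12/5) = 5 - (-12/5 + F) = 5 + (12/5 - F) = 37/5 - F)
(j(32, -1 + 4*(-5)) + M(32))² = ((19 + (-1 + 4*(-5)))/(32 + (-1 + 4*(-5))) + (37/5 - 1*32))² = ((19 + (-1 - 20))/(32 + (-1 - 20)) + (37/5 - 32))² = ((19 - 21)/(32 - 21) - 123/5)² = (-2/11 - 123/5)² = (-1363/55)² = 1857769/3025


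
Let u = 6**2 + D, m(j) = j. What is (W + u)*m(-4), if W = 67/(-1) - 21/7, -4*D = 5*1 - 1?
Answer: 140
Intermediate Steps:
D = -1 (D = -(5*1 - 1)/4 = -(5 - 1)/4 = -1/4*4 = -1)
W = -70 (W = 67*(-1) - 21*1/7 = -67 - 3 = -70)
u = 35 (u = 6**2 - 1 = 36 - 1 = 35)
(W + u)*m(-4) = (-70 + 35)*(-4) = -35*(-4) = 140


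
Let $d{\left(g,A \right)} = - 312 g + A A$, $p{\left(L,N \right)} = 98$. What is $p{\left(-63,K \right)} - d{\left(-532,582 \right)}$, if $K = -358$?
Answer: $-504610$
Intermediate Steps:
$d{\left(g,A \right)} = A^{2} - 312 g$ ($d{\left(g,A \right)} = - 312 g + A^{2} = A^{2} - 312 g$)
$p{\left(-63,K \right)} - d{\left(-532,582 \right)} = 98 - \left(582^{2} - -165984\right) = 98 - \left(338724 + 165984\right) = 98 - 504708 = -504610$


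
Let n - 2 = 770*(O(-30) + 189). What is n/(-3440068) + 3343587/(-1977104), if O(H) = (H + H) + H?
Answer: -2913221309011/1700343050768 ≈ -1.7133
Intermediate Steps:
O(H) = 3*H (O(H) = 2*H + H = 3*H)
n = 76232 (n = 2 + 770*(3*(-30) + 189) = 2 + 770*(-90 + 189) = 2 + 770*99 = 2 + 76230 = 76232)
n/(-3440068) + 3343587/(-1977104) = 76232/(-3440068) + 3343587/(-1977104) = 76232*(-1/3440068) + 3343587*(-1/1977104) = -19058/860017 - 3343587/1977104 = -2913221309011/1700343050768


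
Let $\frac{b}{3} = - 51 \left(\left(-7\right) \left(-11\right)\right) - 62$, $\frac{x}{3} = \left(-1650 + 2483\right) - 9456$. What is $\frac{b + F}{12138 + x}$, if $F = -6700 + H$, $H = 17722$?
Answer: $\frac{315}{4577} \approx 0.068822$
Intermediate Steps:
$x = -25869$ ($x = 3 \left(\left(-1650 + 2483\right) - 9456\right) = 3 \left(833 - 9456\right) = 3 \left(-8623\right) = -25869$)
$b = -11967$ ($b = 3 \left(- 51 \left(\left(-7\right) \left(-11\right)\right) - 62\right) = 3 \left(\left(-51\right) 77 - 62\right) = 3 \left(-3927 - 62\right) = 3 \left(-3989\right) = -11967$)
$F = 11022$ ($F = -6700 + 17722 = 11022$)
$\frac{b + F}{12138 + x} = \frac{-11967 + 11022}{12138 - 25869} = - \frac{945}{-13731} = \left(-945\right) \left(- \frac{1}{13731}\right) = \frac{315}{4577}$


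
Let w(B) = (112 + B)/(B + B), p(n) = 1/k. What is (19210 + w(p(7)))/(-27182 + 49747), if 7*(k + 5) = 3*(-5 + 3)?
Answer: 7553/9026 ≈ 0.83680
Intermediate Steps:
k = -41/7 (k = -5 + (3*(-5 + 3))/7 = -5 + (3*(-2))/7 = -5 + (⅐)*(-6) = -5 - 6/7 = -41/7 ≈ -5.8571)
p(n) = -7/41 (p(n) = 1/(-41/7) = -7/41)
w(B) = (112 + B)/(2*B) (w(B) = (112 + B)/((2*B)) = (112 + B)*(1/(2*B)) = (112 + B)/(2*B))
(19210 + w(p(7)))/(-27182 + 49747) = (19210 + (112 - 7/41)/(2*(-7/41)))/(-27182 + 49747) = (19210 + (½)*(-41/7)*(4585/41))/22565 = (19210 - 655/2)*(1/22565) = (37765/2)*(1/22565) = 7553/9026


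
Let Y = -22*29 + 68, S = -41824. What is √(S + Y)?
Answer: I*√42394 ≈ 205.9*I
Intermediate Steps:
Y = -570 (Y = -638 + 68 = -570)
√(S + Y) = √(-41824 - 570) = √(-42394) = I*√42394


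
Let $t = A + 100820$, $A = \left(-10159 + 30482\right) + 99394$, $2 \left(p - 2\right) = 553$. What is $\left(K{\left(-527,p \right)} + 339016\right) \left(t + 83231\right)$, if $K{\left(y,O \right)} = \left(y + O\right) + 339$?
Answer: $103009703292$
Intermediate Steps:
$p = \frac{557}{2}$ ($p = 2 + \frac{1}{2} \cdot 553 = 2 + \frac{553}{2} = \frac{557}{2} \approx 278.5$)
$A = 119717$ ($A = 20323 + 99394 = 119717$)
$K{\left(y,O \right)} = 339 + O + y$ ($K{\left(y,O \right)} = \left(O + y\right) + 339 = 339 + O + y$)
$t = 220537$ ($t = 119717 + 100820 = 220537$)
$\left(K{\left(-527,p \right)} + 339016\right) \left(t + 83231\right) = \left(\left(339 + \frac{557}{2} - 527\right) + 339016\right) \left(220537 + 83231\right) = \left(\frac{181}{2} + 339016\right) 303768 = \frac{678213}{2} \cdot 303768 = 103009703292$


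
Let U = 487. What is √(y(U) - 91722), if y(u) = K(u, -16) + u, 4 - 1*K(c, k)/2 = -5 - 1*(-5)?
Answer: I*√91227 ≈ 302.04*I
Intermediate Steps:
K(c, k) = 8 (K(c, k) = 8 - 2*(-5 - 1*(-5)) = 8 - 2*(-5 + 5) = 8 - 2*0 = 8 + 0 = 8)
y(u) = 8 + u
√(y(U) - 91722) = √((8 + 487) - 91722) = √(495 - 91722) = √(-91227) = I*√91227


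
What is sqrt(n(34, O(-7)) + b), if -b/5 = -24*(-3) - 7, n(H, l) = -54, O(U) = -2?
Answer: I*sqrt(379) ≈ 19.468*I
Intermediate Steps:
b = -325 (b = -5*(-24*(-3) - 7) = -5*(72 - 7) = -5*65 = -325)
sqrt(n(34, O(-7)) + b) = sqrt(-54 - 325) = sqrt(-379) = I*sqrt(379)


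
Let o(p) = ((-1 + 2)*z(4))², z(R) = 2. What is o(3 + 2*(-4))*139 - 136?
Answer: 420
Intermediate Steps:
o(p) = 4 (o(p) = ((-1 + 2)*2)² = (1*2)² = 2² = 4)
o(3 + 2*(-4))*139 - 136 = 4*139 - 136 = 556 - 136 = 420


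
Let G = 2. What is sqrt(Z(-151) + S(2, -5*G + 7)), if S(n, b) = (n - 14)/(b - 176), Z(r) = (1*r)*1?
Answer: I*sqrt(4836043)/179 ≈ 12.285*I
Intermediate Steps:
Z(r) = r (Z(r) = r*1 = r)
S(n, b) = (-14 + n)/(-176 + b)
sqrt(Z(-151) + S(2, -5*G + 7)) = sqrt(-151 + (-14 + 2)/(-176 + (-5*2 + 7))) = sqrt(-151 - 12/(-176 + (-10 + 7))) = sqrt(-151 - 12/(-176 - 3)) = sqrt(-151 - 12/(-179)) = sqrt(-151 - 1/179*(-12)) = sqrt(-151 + 12/179) = sqrt(-27017/179) = I*sqrt(4836043)/179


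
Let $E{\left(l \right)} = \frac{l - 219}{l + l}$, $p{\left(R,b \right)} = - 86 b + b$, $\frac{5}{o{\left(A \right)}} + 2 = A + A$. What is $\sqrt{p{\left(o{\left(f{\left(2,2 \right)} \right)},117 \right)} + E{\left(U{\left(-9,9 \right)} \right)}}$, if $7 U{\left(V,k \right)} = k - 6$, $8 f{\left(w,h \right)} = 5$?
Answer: $10 i \sqrt{102} \approx 100.99 i$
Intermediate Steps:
$f{\left(w,h \right)} = \frac{5}{8}$ ($f{\left(w,h \right)} = \frac{1}{8} \cdot 5 = \frac{5}{8}$)
$U{\left(V,k \right)} = - \frac{6}{7} + \frac{k}{7}$ ($U{\left(V,k \right)} = \frac{k - 6}{7} = \frac{-6 + k}{7} = - \frac{6}{7} + \frac{k}{7}$)
$o{\left(A \right)} = \frac{5}{-2 + 2 A}$ ($o{\left(A \right)} = \frac{5}{-2 + \left(A + A\right)} = \frac{5}{-2 + 2 A}$)
$p{\left(R,b \right)} = - 85 b$
$E{\left(l \right)} = \frac{-219 + l}{2 l}$
$\sqrt{p{\left(o{\left(f{\left(2,2 \right)} \right)},117 \right)} + E{\left(U{\left(-9,9 \right)} \right)}} = \sqrt{\left(-85\right) 117 + \frac{-219 + \left(- \frac{6}{7} + \frac{1}{7} \cdot 9\right)}{2 \left(- \frac{6}{7} + \frac{1}{7} \cdot 9\right)}} = \sqrt{-9945 + \frac{-219 + \left(- \frac{6}{7} + \frac{9}{7}\right)}{2 \left(- \frac{6}{7} + \frac{9}{7}\right)}} = \sqrt{-9945 + \frac{-219 + \frac{3}{7}}{2 \cdot \frac{3}{7}}} = \sqrt{-9945 + \frac{1}{2} \cdot \frac{7}{3} \left(- \frac{1530}{7}\right)} = \sqrt{-9945 - 255} = \sqrt{-10200} = 10 i \sqrt{102}$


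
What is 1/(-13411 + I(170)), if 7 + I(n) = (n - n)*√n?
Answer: -1/13418 ≈ -7.4527e-5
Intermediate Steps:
I(n) = -7 (I(n) = -7 + (n - n)*√n = -7 + 0*√n = -7 + 0 = -7)
1/(-13411 + I(170)) = 1/(-13411 - 7) = 1/(-13418) = -1/13418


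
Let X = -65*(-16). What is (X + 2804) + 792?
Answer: 4636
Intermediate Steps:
X = 1040
(X + 2804) + 792 = (1040 + 2804) + 792 = 3844 + 792 = 4636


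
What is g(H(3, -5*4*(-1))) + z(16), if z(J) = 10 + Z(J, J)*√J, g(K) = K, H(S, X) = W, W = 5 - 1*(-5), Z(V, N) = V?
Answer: 84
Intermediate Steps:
W = 10 (W = 5 + 5 = 10)
H(S, X) = 10
z(J) = 10 + J^(3/2) (z(J) = 10 + J*√J = 10 + J^(3/2))
g(H(3, -5*4*(-1))) + z(16) = 10 + (10 + 16^(3/2)) = 10 + (10 + 64) = 10 + 74 = 84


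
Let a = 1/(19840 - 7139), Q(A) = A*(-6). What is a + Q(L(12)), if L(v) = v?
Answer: -914471/12701 ≈ -72.000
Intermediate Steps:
Q(A) = -6*A
a = 1/12701 ≈ 7.8734e-5
a + Q(L(12)) = 1/12701 - 6*12 = 1/12701 - 72 = -914471/12701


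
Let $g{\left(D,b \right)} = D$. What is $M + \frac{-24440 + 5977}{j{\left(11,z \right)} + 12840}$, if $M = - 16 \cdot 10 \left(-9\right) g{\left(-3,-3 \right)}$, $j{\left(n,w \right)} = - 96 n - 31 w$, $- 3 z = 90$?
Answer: $- \frac{54942943}{12714} \approx -4321.5$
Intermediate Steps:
$z = -30$ ($z = \left(- \frac{1}{3}\right) 90 = -30$)
$M = -4320$ ($M = - 16 \cdot 10 \left(-9\right) \left(-3\right) = - 16 \left(\left(-90\right) \left(-3\right)\right) = \left(-16\right) 270 = -4320$)
$M + \frac{-24440 + 5977}{j{\left(11,z \right)} + 12840} = -4320 + \frac{-24440 + 5977}{\left(\left(-96\right) 11 - -930\right) + 12840} = -4320 - \frac{18463}{\left(-1056 + 930\right) + 12840} = -4320 - \frac{18463}{-126 + 12840} = -4320 - \frac{18463}{12714} = - \frac{54942943}{12714}$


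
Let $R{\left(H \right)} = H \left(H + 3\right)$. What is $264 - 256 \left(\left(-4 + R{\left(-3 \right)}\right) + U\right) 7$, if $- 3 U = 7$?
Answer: $\frac{34840}{3} \approx 11613.0$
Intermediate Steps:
$R{\left(H \right)} = H \left(3 + H\right)$
$U = - \frac{7}{3}$ ($U = \left(- \frac{1}{3}\right) 7 = - \frac{7}{3} \approx -2.3333$)
$264 - 256 \left(\left(-4 + R{\left(-3 \right)}\right) + U\right) 7 = 264 - 256 \left(\left(-4 - 3 \left(3 - 3\right)\right) - \frac{7}{3}\right) 7 = 264 - 256 \left(\left(-4 - 0\right) - \frac{7}{3}\right) 7 = 264 - 256 \left(\left(-4 + 0\right) - \frac{7}{3}\right) 7 = 264 - 256 \left(-4 - \frac{7}{3}\right) 7 = 264 - 256 \left(\left(- \frac{19}{3}\right) 7\right) = 264 - - \frac{34048}{3} = 264 + \frac{34048}{3} = \frac{34840}{3}$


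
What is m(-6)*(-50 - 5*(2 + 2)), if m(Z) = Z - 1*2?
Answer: 560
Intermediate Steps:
m(Z) = -2 + Z (m(Z) = Z - 2 = -2 + Z)
m(-6)*(-50 - 5*(2 + 2)) = (-2 - 6)*(-50 - 5*(2 + 2)) = -8*(-50 - 5*4) = -8*(-50 - 20) = -8*(-70) = 560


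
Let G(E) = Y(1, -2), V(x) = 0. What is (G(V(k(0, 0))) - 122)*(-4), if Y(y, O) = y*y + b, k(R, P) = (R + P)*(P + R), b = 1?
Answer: 480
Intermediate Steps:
k(R, P) = (P + R)² (k(R, P) = (P + R)*(P + R) = (P + R)²)
Y(y, O) = 1 + y² (Y(y, O) = y*y + 1 = y² + 1 = 1 + y²)
G(E) = 2 (G(E) = 1 + 1² = 1 + 1 = 2)
(G(V(k(0, 0))) - 122)*(-4) = (2 - 122)*(-4) = -120*(-4) = 480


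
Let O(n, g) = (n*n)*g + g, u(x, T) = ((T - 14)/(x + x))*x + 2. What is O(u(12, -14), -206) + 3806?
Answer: -26064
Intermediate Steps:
u(x, T) = -5 + T/2 (u(x, T) = ((-14 + T)/((2*x)))*x + 2 = ((-14 + T)*(1/(2*x)))*x + 2 = ((-14 + T)/(2*x))*x + 2 = (-7 + T/2) + 2 = -5 + T/2)
O(n, g) = g + g*n² (O(n, g) = n²*g + g = g*n² + g = g + g*n²)
O(u(12, -14), -206) + 3806 = -206*(1 + (-5 + (½)*(-14))²) + 3806 = -206*(1 + (-5 - 7)²) + 3806 = -206*(1 + (-12)²) + 3806 = -206*(1 + 144) + 3806 = -206*145 + 3806 = -29870 + 3806 = -26064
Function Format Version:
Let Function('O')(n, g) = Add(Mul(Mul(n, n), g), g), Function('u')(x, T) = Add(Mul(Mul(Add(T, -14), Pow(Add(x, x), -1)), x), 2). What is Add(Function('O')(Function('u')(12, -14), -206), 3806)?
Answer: -26064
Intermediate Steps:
Function('u')(x, T) = Add(-5, Mul(Rational(1, 2), T)) (Function('u')(x, T) = Add(Mul(Mul(Add(-14, T), Pow(Mul(2, x), -1)), x), 2) = Add(Mul(Mul(Add(-14, T), Mul(Rational(1, 2), Pow(x, -1))), x), 2) = Add(Mul(Mul(Rational(1, 2), Pow(x, -1), Add(-14, T)), x), 2) = Add(Add(-7, Mul(Rational(1, 2), T)), 2) = Add(-5, Mul(Rational(1, 2), T)))
Function('O')(n, g) = Add(g, Mul(g, Pow(n, 2))) (Function('O')(n, g) = Add(Mul(Pow(n, 2), g), g) = Add(Mul(g, Pow(n, 2)), g) = Add(g, Mul(g, Pow(n, 2))))
Add(Function('O')(Function('u')(12, -14), -206), 3806) = Add(Mul(-206, Add(1, Pow(Add(-5, Mul(Rational(1, 2), -14)), 2))), 3806) = Add(Mul(-206, Add(1, Pow(Add(-5, -7), 2))), 3806) = Add(Mul(-206, Add(1, Pow(-12, 2))), 3806) = Add(Mul(-206, Add(1, 144)), 3806) = Add(Mul(-206, 145), 3806) = Add(-29870, 3806) = -26064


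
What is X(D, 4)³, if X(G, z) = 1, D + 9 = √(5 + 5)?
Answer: 1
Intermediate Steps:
D = -9 + √10 (D = -9 + √(5 + 5) = -9 + √10 ≈ -5.8377)
X(D, 4)³ = 1³ = 1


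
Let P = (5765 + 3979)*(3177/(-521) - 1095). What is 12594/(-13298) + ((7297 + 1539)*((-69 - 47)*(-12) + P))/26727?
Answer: -109454968565416301/30861925261 ≈ -3.5466e+6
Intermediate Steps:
P = -5589859968/521 (P = 9744*(3177*(-1/521) - 1095) = 9744*(-3177/521 - 1095) = 9744*(-573672/521) = -5589859968/521 ≈ -1.0729e+7)
12594/(-13298) + ((7297 + 1539)*((-69 - 47)*(-12) + P))/26727 = 12594/(-13298) + ((7297 + 1539)*((-69 - 47)*(-12) - 5589859968/521))/26727 = 12594*(-1/13298) + (8836*(-116*(-12) - 5589859968/521))*(1/26727) = -6297/6649 + (8836*(1392 - 5589859968/521))*(1/26727) = -6297/6649 + (8836*(-5589134736/521))*(1/26727) = -6297/6649 - 49385594527296/521*1/26727 = -6297/6649 - 16461864842432/4641589 = -109454968565416301/30861925261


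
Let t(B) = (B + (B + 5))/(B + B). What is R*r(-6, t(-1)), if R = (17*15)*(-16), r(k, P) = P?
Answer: 6120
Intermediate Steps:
t(B) = (5 + 2*B)/(2*B) (t(B) = (B + (5 + B))/((2*B)) = (5 + 2*B)*(1/(2*B)) = (5 + 2*B)/(2*B))
R = -4080 (R = 255*(-16) = -4080)
R*r(-6, t(-1)) = -4080*(5/2 - 1)/(-1) = -(-4080)*3/2 = -4080*(-3/2) = 6120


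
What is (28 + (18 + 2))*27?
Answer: 1296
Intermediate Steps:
(28 + (18 + 2))*27 = (28 + 20)*27 = 48*27 = 1296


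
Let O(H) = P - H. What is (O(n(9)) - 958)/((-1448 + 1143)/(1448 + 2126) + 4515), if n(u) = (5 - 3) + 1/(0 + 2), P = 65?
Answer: -3200517/16136305 ≈ -0.19834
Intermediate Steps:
n(u) = 5/2 (n(u) = 2 + 1/2 = 2 + ½ = 5/2)
O(H) = 65 - H
(O(n(9)) - 958)/((-1448 + 1143)/(1448 + 2126) + 4515) = ((65 - 1*5/2) - 958)/((-1448 + 1143)/(1448 + 2126) + 4515) = ((65 - 5/2) - 958)/(-305/3574 + 4515) = (125/2 - 958)/(-305*1/3574 + 4515) = -1791/(2*(-305/3574 + 4515)) = -1791/(2*16136305/3574) = -1791/2*3574/16136305 = -3200517/16136305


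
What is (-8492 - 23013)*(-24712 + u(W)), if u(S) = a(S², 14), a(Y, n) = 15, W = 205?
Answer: 778078985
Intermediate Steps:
u(S) = 15
(-8492 - 23013)*(-24712 + u(W)) = (-8492 - 23013)*(-24712 + 15) = -31505*(-24697) = 778078985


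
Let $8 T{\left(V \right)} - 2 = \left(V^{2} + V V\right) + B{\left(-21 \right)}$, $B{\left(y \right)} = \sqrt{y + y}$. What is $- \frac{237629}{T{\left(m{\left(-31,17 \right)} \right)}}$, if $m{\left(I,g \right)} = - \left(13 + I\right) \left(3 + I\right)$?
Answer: $- \frac{482894445544}{129049272599} + \frac{950516 i \sqrt{42}}{129049272599} \approx -3.7419 + 4.7734 \cdot 10^{-5} i$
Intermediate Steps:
$B{\left(y \right)} = \sqrt{2} \sqrt{y}$ ($B{\left(y \right)} = \sqrt{2 y} = \sqrt{2} \sqrt{y}$)
$m{\left(I,g \right)} = - \left(3 + I\right) \left(13 + I\right)$
$T{\left(V \right)} = \frac{1}{4} + \frac{V^{2}}{4} + \frac{i \sqrt{42}}{8}$ ($T{\left(V \right)} = \frac{1}{4} + \frac{\left(V^{2} + V V\right) + \sqrt{2} \sqrt{-21}}{8} = \frac{1}{4} + \frac{\left(V^{2} + V^{2}\right) + \sqrt{2} i \sqrt{21}}{8} = \frac{1}{4} + \frac{2 V^{2} + i \sqrt{42}}{8} = \frac{1}{4} + \left(\frac{V^{2}}{4} + \frac{i \sqrt{42}}{8}\right) = \frac{1}{4} + \frac{V^{2}}{4} + \frac{i \sqrt{42}}{8}$)
$- \frac{237629}{T{\left(m{\left(-31,17 \right)} \right)}} = - \frac{237629}{\frac{1}{4} + \frac{\left(-39 - \left(-31\right)^{2} - -496\right)^{2}}{4} + \frac{i \sqrt{42}}{8}} = - \frac{237629}{\frac{1}{4} + \frac{\left(-39 - 961 + 496\right)^{2}}{4} + \frac{i \sqrt{42}}{8}} = - \frac{237629}{\frac{1}{4} + \frac{\left(-504\right)^{2}}{4} + \frac{i \sqrt{42}}{8}} = - \frac{237629}{\frac{1}{4} + \frac{1}{4} \cdot 254016 + \frac{i \sqrt{42}}{8}} = - \frac{237629}{\frac{1}{4} + 63504 + \frac{i \sqrt{42}}{8}} = - \frac{237629}{\frac{254017}{4} + \frac{i \sqrt{42}}{8}}$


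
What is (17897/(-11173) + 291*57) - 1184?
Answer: 172079822/11173 ≈ 15401.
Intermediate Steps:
(17897/(-11173) + 291*57) - 1184 = (17897*(-1/11173) + 16587) - 1184 = (-17897/11173 + 16587) - 1184 = 185308654/11173 - 1184 = 172079822/11173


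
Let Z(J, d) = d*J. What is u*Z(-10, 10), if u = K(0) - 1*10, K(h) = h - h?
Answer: 1000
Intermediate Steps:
K(h) = 0
Z(J, d) = J*d
u = -10 (u = 0 - 1*10 = 0 - 10 = -10)
u*Z(-10, 10) = -(-100)*10 = -10*(-100) = 1000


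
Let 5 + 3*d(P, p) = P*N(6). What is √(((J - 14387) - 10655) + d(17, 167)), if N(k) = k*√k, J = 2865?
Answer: √(-199608 + 306*√6)/3 ≈ 148.65*I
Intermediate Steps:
N(k) = k^(3/2)
d(P, p) = -5/3 + 2*P*√6 (d(P, p) = -5/3 + (P*6^(3/2))/3 = -5/3 + (P*(6*√6))/3 = -5/3 + (6*P*√6)/3 = -5/3 + 2*P*√6)
√(((J - 14387) - 10655) + d(17, 167)) = √(((2865 - 14387) - 10655) + (-5/3 + 2*17*√6)) = √((-11522 - 10655) + (-5/3 + 34*√6)) = √(-22177 + (-5/3 + 34*√6)) = √(-66536/3 + 34*√6)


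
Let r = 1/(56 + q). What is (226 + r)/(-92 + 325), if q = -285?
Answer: 51753/53357 ≈ 0.96994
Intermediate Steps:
r = -1/229 (r = 1/(56 - 285) = 1/(-229) = -1/229 ≈ -0.0043668)
(226 + r)/(-92 + 325) = (226 - 1/229)/(-92 + 325) = (51753/229)/233 = (51753/229)*(1/233) = 51753/53357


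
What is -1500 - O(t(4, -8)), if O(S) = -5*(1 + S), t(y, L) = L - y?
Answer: -1555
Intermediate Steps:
O(S) = -5 - 5*S
-1500 - O(t(4, -8)) = -1500 - (-5 - 5*(-8 - 1*4)) = -1500 - (-5 - 5*(-8 - 4)) = -1500 - (-5 - 5*(-12)) = -1500 - (-5 + 60) = -1500 - 1*55 = -1500 - 55 = -1555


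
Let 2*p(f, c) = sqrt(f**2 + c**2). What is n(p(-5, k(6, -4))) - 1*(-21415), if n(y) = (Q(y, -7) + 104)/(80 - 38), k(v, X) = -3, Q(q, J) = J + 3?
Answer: 449765/21 ≈ 21417.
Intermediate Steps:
Q(q, J) = 3 + J
p(f, c) = sqrt(c**2 + f**2)/2 (p(f, c) = sqrt(f**2 + c**2)/2 = sqrt(c**2 + f**2)/2)
n(y) = 50/21 (n(y) = ((3 - 7) + 104)/(80 - 38) = (-4 + 104)/42 = 100*(1/42) = 50/21)
n(p(-5, k(6, -4))) - 1*(-21415) = 50/21 - 1*(-21415) = 50/21 + 21415 = 449765/21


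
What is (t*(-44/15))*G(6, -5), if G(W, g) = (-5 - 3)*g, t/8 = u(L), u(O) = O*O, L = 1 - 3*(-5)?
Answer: -720896/3 ≈ -2.4030e+5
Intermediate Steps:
L = 16 (L = 1 + 15 = 16)
u(O) = O²
t = 2048 (t = 8*16² = 8*256 = 2048)
G(W, g) = -8*g
(t*(-44/15))*G(6, -5) = (2048*(-44/15))*(-8*(-5)) = (2048*(-44*1/15))*40 = (2048*(-44/15))*40 = -90112/15*40 = -720896/3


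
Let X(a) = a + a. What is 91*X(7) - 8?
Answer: 1266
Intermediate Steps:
X(a) = 2*a
91*X(7) - 8 = 91*(2*7) - 8 = 91*14 - 8 = 1274 - 8 = 1266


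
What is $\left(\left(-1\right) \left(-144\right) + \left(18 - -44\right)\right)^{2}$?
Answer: $42436$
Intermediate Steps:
$\left(\left(-1\right) \left(-144\right) + \left(18 - -44\right)\right)^{2} = \left(144 + \left(18 + 44\right)\right)^{2} = \left(144 + 62\right)^{2} = 206^{2} = 42436$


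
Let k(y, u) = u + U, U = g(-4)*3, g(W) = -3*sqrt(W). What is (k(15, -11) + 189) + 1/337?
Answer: 59987/337 - 18*I ≈ 178.0 - 18.0*I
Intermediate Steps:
U = -18*I (U = -6*I*3 = -18*I ≈ -18.0*I)
k(y, u) = u - 18*I
(k(15, -11) + 189) + 1/337 = ((-11 - 18*I) + 189) + 1/337 = (178 - 18*I) + 1/337 = 59987/337 - 18*I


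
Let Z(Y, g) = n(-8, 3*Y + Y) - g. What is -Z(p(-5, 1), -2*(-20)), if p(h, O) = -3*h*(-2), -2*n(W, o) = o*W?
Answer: 520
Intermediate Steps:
n(W, o) = -W*o/2 (n(W, o) = -o*W/2 = -W*o/2)
p(h, O) = 6*h
Z(Y, g) = -g + 16*Y (Z(Y, g) = -½*(-8)*(3*Y + Y) - g = -½*(-8)*4*Y - g = 16*Y - g = -g + 16*Y)
-Z(p(-5, 1), -2*(-20)) = -(-(-2)*(-20) + 16*(6*(-5))) = -(-1*40 + 16*(-30)) = -(-40 - 480) = -1*(-520) = 520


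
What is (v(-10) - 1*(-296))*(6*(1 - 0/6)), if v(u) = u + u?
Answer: 1656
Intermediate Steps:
v(u) = 2*u
(v(-10) - 1*(-296))*(6*(1 - 0/6)) = (2*(-10) - 1*(-296))*(6*(1 - 0/6)) = (-20 + 296)*(6*(1 - 0/6)) = 276*(6*(1 - 1*0)) = 276*(6*(1 + 0)) = 276*(6*1) = 276*6 = 1656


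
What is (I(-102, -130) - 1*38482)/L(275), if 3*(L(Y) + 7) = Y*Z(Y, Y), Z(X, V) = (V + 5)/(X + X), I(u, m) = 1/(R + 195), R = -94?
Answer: -11660043/12019 ≈ -970.13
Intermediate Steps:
I(u, m) = 1/101 (I(u, m) = 1/(-94 + 195) = 1/101)
Z(X, V) = (5 + V)/(2*X) (Z(X, V) = (5 + V)/((2*X)) = (5 + V)*(1/(2*X)) = (5 + V)/(2*X))
L(Y) = -37/6 + Y/6 (L(Y) = -7 + (Y*((5 + Y)/(2*Y)))/3 = -7 + (5/2 + Y/2)/3 = -7 + (⅚ + Y/6) = -37/6 + Y/6)
(I(-102, -130) - 1*38482)/L(275) = (1/101 - 1*38482)/(-37/6 + (⅙)*275) = (1/101 - 38482)/(-37/6 + 275/6) = -3886681/(101*119/3) = -3886681/101*3/119 = -11660043/12019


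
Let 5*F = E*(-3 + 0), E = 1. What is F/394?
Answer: -3/1970 ≈ -0.0015228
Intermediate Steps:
F = -⅗ (F = (1*(-3 + 0))/5 = (1*(-3))/5 = (⅕)*(-3) = -⅗ ≈ -0.60000)
F/394 = -⅗/394 = -⅗*1/394 = -3/1970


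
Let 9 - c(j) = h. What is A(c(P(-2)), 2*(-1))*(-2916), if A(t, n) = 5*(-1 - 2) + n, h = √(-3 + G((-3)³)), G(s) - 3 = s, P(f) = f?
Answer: 49572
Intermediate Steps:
G(s) = 3 + s
h = 3*I*√3 (h = √(-3 + (3 + (-3)³)) = √(-3 + (3 - 27)) = √(-3 - 24) = √(-27) = 3*I*√3 ≈ 5.1962*I)
c(j) = 9 - 3*I*√3
A(t, n) = -15 + n (A(t, n) = 5*(-3) + n = -15 + n)
A(c(P(-2)), 2*(-1))*(-2916) = (-15 + 2*(-1))*(-2916) = (-15 - 2)*(-2916) = -17*(-2916) = 49572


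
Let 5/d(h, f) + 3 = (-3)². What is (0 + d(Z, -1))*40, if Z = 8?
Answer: 100/3 ≈ 33.333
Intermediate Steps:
d(h, f) = ⅚ (d(h, f) = 5/(-3 + (-3)²) = 5/(-3 + 9) = 5/6 = 5*(⅙) = ⅚)
(0 + d(Z, -1))*40 = (0 + ⅚)*40 = (⅚)*40 = 100/3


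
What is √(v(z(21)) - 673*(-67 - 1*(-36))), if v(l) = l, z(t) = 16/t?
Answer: √9200919/21 ≈ 144.44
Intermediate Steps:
√(v(z(21)) - 673*(-67 - 1*(-36))) = √(16/21 - 673*(-67 - 1*(-36))) = √(16*(1/21) - 673*(-67 + 36)) = √(16/21 - 673*(-31)) = √(16/21 + 20863) = √(438139/21) = √9200919/21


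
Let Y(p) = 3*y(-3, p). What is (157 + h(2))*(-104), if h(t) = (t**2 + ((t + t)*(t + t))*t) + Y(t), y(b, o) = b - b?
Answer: -20072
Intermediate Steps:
y(b, o) = 0
Y(p) = 0 (Y(p) = 3*0 = 0)
h(t) = t**2 + 4*t**3 (h(t) = (t**2 + ((t + t)*(t + t))*t) + 0 = (t**2 + ((2*t)*(2*t))*t) + 0 = (t**2 + (4*t**2)*t) + 0 = (t**2 + 4*t**3) + 0 = t**2 + 4*t**3)
(157 + h(2))*(-104) = (157 + 2**2*(1 + 4*2))*(-104) = (157 + 4*(1 + 8))*(-104) = (157 + 4*9)*(-104) = (157 + 36)*(-104) = 193*(-104) = -20072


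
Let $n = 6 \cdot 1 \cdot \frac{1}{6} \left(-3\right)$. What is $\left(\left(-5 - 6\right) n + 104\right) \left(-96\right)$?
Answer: $-13152$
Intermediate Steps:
$n = -3$ ($n = 6 \cdot 1 \cdot \frac{1}{6} \left(-3\right) = 6 \cdot \frac{1}{6} \left(-3\right) = 1 \left(-3\right) = -3$)
$\left(\left(-5 - 6\right) n + 104\right) \left(-96\right) = \left(\left(-5 - 6\right) \left(-3\right) + 104\right) \left(-96\right) = \left(\left(-11\right) \left(-3\right) + 104\right) \left(-96\right) = \left(33 + 104\right) \left(-96\right) = 137 \left(-96\right) = -13152$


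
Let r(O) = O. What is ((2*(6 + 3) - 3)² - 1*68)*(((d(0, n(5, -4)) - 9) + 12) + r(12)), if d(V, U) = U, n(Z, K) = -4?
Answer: 1727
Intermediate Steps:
((2*(6 + 3) - 3)² - 1*68)*(((d(0, n(5, -4)) - 9) + 12) + r(12)) = ((2*(6 + 3) - 3)² - 1*68)*(((-4 - 9) + 12) + 12) = ((2*9 - 3)² - 68)*((-13 + 12) + 12) = ((18 - 3)² - 68)*(-1 + 12) = (15² - 68)*11 = (225 - 68)*11 = 157*11 = 1727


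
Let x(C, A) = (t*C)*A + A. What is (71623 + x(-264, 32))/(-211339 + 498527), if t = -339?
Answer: 2935527/287188 ≈ 10.222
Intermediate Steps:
x(C, A) = A - 339*A*C (x(C, A) = (-339*C)*A + A = -339*A*C + A = A - 339*A*C)
(71623 + x(-264, 32))/(-211339 + 498527) = (71623 + 32*(1 - 339*(-264)))/(-211339 + 498527) = (71623 + 32*(1 + 89496))/287188 = (71623 + 32*89497)*(1/287188) = (71623 + 2863904)*(1/287188) = 2935527*(1/287188) = 2935527/287188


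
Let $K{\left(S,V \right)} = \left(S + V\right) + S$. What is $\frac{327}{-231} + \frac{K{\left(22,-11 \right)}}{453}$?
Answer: $- \frac{15612}{11627} \approx -1.3427$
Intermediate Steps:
$K{\left(S,V \right)} = V + 2 S$
$\frac{327}{-231} + \frac{K{\left(22,-11 \right)}}{453} = \frac{327}{-231} + \frac{-11 + 2 \cdot 22}{453} = 327 \left(- \frac{1}{231}\right) + \left(-11 + 44\right) \frac{1}{453} = - \frac{109}{77} + 33 \cdot \frac{1}{453} = - \frac{109}{77} + \frac{11}{151} = - \frac{15612}{11627}$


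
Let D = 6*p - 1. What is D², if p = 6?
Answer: 1225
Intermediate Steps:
D = 35 (D = 6*6 - 1 = 36 - 1 = 35)
D² = 35² = 1225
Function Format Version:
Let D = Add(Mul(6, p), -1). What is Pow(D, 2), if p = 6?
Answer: 1225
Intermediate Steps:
D = 35 (D = Add(Mul(6, 6), -1) = Add(36, -1) = 35)
Pow(D, 2) = Pow(35, 2) = 1225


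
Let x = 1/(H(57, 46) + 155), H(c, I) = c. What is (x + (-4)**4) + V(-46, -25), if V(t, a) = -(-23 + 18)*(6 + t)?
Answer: 11873/212 ≈ 56.005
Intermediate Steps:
V(t, a) = 30 + 5*t (V(t, a) = -(-5)*(6 + t) = -(-30 - 5*t) = 30 + 5*t)
x = 1/212 (x = 1/(57 + 155) = 1/212 ≈ 0.0047170)
(x + (-4)**4) + V(-46, -25) = (1/212 + (-4)**4) + (30 + 5*(-46)) = (1/212 + 256) + (30 - 230) = 54273/212 - 200 = 11873/212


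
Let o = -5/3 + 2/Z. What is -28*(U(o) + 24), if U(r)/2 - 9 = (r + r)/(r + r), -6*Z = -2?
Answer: -1232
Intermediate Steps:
Z = ⅓ (Z = -⅙*(-2) = ⅓ ≈ 0.33333)
o = 13/3 (o = -5/3 + 2/(⅓) = -5*⅓ + 2*3 = -5/3 + 6 = 13/3 ≈ 4.3333)
U(r) = 20 (U(r) = 18 + 2*((r + r)/(r + r)) = 18 + 2*((2*r)/((2*r))) = 18 + 2*((2*r)*(1/(2*r))) = 18 + 2*1 = 18 + 2 = 20)
-28*(U(o) + 24) = -28*(20 + 24) = -28*44 = -1232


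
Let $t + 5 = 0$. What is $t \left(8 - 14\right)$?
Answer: $30$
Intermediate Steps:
$t = -5$ ($t = -5 + 0 = -5$)
$t \left(8 - 14\right) = - 5 \left(8 - 14\right) = \left(-5\right) \left(-6\right) = 30$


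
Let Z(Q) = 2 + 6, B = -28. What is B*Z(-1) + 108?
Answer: -116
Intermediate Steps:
Z(Q) = 8
B*Z(-1) + 108 = -28*8 + 108 = -224 + 108 = -116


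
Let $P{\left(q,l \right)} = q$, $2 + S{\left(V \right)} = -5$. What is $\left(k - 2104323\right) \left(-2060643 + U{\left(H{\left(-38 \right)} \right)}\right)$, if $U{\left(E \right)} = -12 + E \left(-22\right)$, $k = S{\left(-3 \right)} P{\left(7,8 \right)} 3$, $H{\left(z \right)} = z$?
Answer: $4334827290930$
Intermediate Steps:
$S{\left(V \right)} = -7$ ($S{\left(V \right)} = -2 - 5 = -7$)
$k = -147$ ($k = \left(-7\right) 7 \cdot 3 = \left(-49\right) 3 = -147$)
$U{\left(E \right)} = -12 - 22 E$
$\left(k - 2104323\right) \left(-2060643 + U{\left(H{\left(-38 \right)} \right)}\right) = \left(-147 - 2104323\right) \left(-2060643 - -824\right) = - 2104470 \left(-2060643 + \left(-12 + 836\right)\right) = - 2104470 \left(-2060643 + 824\right) = \left(-2104470\right) \left(-2059819\right) = 4334827290930$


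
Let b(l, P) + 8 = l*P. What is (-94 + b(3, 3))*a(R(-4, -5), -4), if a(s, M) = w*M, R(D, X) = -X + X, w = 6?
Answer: 2232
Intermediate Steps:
R(D, X) = 0
a(s, M) = 6*M
b(l, P) = -8 + P*l (b(l, P) = -8 + l*P = -8 + P*l)
(-94 + b(3, 3))*a(R(-4, -5), -4) = (-94 + (-8 + 3*3))*(6*(-4)) = (-94 + (-8 + 9))*(-24) = (-94 + 1)*(-24) = -93*(-24) = 2232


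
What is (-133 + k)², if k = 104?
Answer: 841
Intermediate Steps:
(-133 + k)² = (-133 + 104)² = (-29)² = 841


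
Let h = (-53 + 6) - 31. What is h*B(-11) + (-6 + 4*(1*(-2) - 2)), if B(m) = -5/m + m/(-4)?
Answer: -5983/22 ≈ -271.95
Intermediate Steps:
B(m) = -5/m - m/4 (B(m) = -5/m + m*(-¼) = -5/m - m/4)
h = -78 (h = -47 - 31 = -78)
h*B(-11) + (-6 + 4*(1*(-2) - 2)) = -78*(-5/(-11) - ¼*(-11)) + (-6 + 4*(1*(-2) - 2)) = -78*(-5*(-1/11) + 11/4) + (-6 + 4*(-2 - 2)) = -78*(5/11 + 11/4) + (-6 + 4*(-4)) = -78*141/44 + (-6 - 16) = -5499/22 - 22 = -5983/22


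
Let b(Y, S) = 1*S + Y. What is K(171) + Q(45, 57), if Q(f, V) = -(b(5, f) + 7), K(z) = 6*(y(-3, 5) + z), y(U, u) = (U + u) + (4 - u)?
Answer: 975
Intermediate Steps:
y(U, u) = 4 + U
b(Y, S) = S + Y
K(z) = 6 + 6*z (K(z) = 6*((4 - 3) + z) = 6*(1 + z) = 6 + 6*z)
Q(f, V) = -12 - f (Q(f, V) = -((f + 5) + 7) = -((5 + f) + 7) = -(12 + f) = -12 - f)
K(171) + Q(45, 57) = (6 + 6*171) + (-12 - 1*45) = (6 + 1026) + (-12 - 45) = 1032 - 57 = 975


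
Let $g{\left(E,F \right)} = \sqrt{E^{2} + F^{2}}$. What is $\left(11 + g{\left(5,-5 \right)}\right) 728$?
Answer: $8008 + 3640 \sqrt{2} \approx 13156.0$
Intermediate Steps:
$\left(11 + g{\left(5,-5 \right)}\right) 728 = \left(11 + \sqrt{5^{2} + \left(-5\right)^{2}}\right) 728 = \left(11 + \sqrt{25 + 25}\right) 728 = \left(11 + \sqrt{50}\right) 728 = \left(11 + 5 \sqrt{2}\right) 728 = 8008 + 3640 \sqrt{2}$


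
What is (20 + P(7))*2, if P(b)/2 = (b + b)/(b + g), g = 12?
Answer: 816/19 ≈ 42.947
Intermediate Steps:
P(b) = 4*b/(12 + b) (P(b) = 2*((b + b)/(b + 12)) = 2*((2*b)/(12 + b)) = 2*(2*b/(12 + b)) = 4*b/(12 + b))
(20 + P(7))*2 = (20 + 4*7/(12 + 7))*2 = (20 + 4*7/19)*2 = (20 + 4*7*(1/19))*2 = (20 + 28/19)*2 = (408/19)*2 = 816/19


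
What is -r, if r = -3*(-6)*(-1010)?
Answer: 18180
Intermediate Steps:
r = -18180 (r = 18*(-1010) = -18180)
-r = -1*(-18180) = 18180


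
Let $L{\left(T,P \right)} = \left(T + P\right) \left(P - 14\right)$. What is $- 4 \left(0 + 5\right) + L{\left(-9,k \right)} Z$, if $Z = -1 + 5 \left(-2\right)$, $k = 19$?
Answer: $-570$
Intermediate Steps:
$L{\left(T,P \right)} = \left(-14 + P\right) \left(P + T\right)$ ($L{\left(T,P \right)} = \left(P + T\right) \left(-14 + P\right) = \left(-14 + P\right) \left(P + T\right)$)
$Z = -11$ ($Z = -1 - 10 = -11$)
$- 4 \left(0 + 5\right) + L{\left(-9,k \right)} Z = - 4 \left(0 + 5\right) + \left(19^{2} - 266 - -126 + 19 \left(-9\right)\right) \left(-11\right) = \left(-4\right) 5 + \left(361 - 266 + 126 - 171\right) \left(-11\right) = -20 + 50 \left(-11\right) = -20 - 550 = -570$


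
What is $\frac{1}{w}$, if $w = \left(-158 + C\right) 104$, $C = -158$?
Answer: $- \frac{1}{32864} \approx -3.0428 \cdot 10^{-5}$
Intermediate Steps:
$w = -32864$ ($w = \left(-158 - 158\right) 104 = \left(-316\right) 104 = -32864$)
$\frac{1}{w} = \frac{1}{-32864} = - \frac{1}{32864}$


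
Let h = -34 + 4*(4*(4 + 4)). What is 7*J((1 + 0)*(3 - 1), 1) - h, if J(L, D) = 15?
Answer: 11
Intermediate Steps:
h = 94 (h = -34 + 4*(4*8) = -34 + 4*32 = -34 + 128 = 94)
7*J((1 + 0)*(3 - 1), 1) - h = 7*15 - 1*94 = 105 - 94 = 11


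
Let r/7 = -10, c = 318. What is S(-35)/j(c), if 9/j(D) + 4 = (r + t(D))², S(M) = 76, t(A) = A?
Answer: 1558000/3 ≈ 5.1933e+5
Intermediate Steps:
r = -70 (r = 7*(-10) = -70)
j(D) = 9/(-4 + (-70 + D)²)
S(-35)/j(c) = 76/((9/(-4 + (-70 + 318)²))) = 76/((9/(-4 + 248²))) = 76/((9/(-4 + 61504))) = 76/((9/61500)) = 76/((9*(1/61500))) = 76/(3/20500) = 76*(20500/3) = 1558000/3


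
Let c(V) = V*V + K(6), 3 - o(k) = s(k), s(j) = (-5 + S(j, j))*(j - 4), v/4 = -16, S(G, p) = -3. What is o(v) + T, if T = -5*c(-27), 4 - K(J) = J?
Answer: -4176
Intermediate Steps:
v = -64 (v = 4*(-16) = -64)
s(j) = 32 - 8*j (s(j) = (-5 - 3)*(j - 4) = -8*(-4 + j) = 32 - 8*j)
o(k) = -29 + 8*k (o(k) = 3 - (32 - 8*k) = 3 + (-32 + 8*k) = -29 + 8*k)
K(J) = 4 - J
c(V) = -2 + V² (c(V) = V*V + (4 - 1*6) = V² + (4 - 6) = V² - 2 = -2 + V²)
T = -3635 (T = -5*(-2 + (-27)²) = -5*(-2 + 729) = -5*727 = -3635)
o(v) + T = (-29 + 8*(-64)) - 3635 = (-29 - 512) - 3635 = -541 - 3635 = -4176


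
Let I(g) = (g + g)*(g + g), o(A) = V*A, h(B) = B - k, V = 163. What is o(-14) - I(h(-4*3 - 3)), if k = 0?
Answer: -3182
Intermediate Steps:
h(B) = B (h(B) = B - 1*0 = B + 0 = B)
o(A) = 163*A
I(g) = 4*g² (I(g) = (2*g)*(2*g) = 4*g²)
o(-14) - I(h(-4*3 - 3)) = 163*(-14) - 4*(-4*3 - 3)² = -2282 - 4*(-12 - 3)² = -2282 - 4*(-15)² = -2282 - 4*225 = -2282 - 1*900 = -2282 - 900 = -3182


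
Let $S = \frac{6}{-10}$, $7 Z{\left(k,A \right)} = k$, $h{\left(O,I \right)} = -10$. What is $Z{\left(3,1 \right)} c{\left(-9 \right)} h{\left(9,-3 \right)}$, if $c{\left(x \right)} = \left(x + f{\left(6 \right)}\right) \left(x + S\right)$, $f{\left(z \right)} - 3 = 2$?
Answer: $- \frac{1152}{7} \approx -164.57$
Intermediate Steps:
$f{\left(z \right)} = 5$ ($f{\left(z \right)} = 3 + 2 = 5$)
$Z{\left(k,A \right)} = \frac{k}{7}$
$S = - \frac{3}{5}$ ($S = 6 \left(- \frac{1}{10}\right) = - \frac{3}{5} \approx -0.6$)
$c{\left(x \right)} = \left(5 + x\right) \left(- \frac{3}{5} + x\right)$ ($c{\left(x \right)} = \left(x + 5\right) \left(x - \frac{3}{5}\right) = \left(5 + x\right) \left(- \frac{3}{5} + x\right)$)
$Z{\left(3,1 \right)} c{\left(-9 \right)} h{\left(9,-3 \right)} = \frac{1}{7} \cdot 3 \left(-3 + \left(-9\right)^{2} + \frac{22}{5} \left(-9\right)\right) \left(-10\right) = \frac{3 \left(-3 + 81 - \frac{198}{5}\right)}{7} \left(-10\right) = \frac{3}{7} \cdot \frac{192}{5} \left(-10\right) = \frac{576}{35} \left(-10\right) = - \frac{1152}{7}$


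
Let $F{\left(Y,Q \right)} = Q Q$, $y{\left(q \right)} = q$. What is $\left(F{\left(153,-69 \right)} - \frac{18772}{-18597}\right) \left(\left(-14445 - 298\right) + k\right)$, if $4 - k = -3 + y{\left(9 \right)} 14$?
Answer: $- \frac{438721726906}{6199} \approx -7.0773 \cdot 10^{7}$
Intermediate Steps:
$k = -119$ ($k = 4 - \left(-3 + 9 \cdot 14\right) = 4 - \left(-3 + 126\right) = 4 - 123 = -119$)
$F{\left(Y,Q \right)} = Q^{2}$
$\left(F{\left(153,-69 \right)} - \frac{18772}{-18597}\right) \left(\left(-14445 - 298\right) + k\right) = \left(\left(-69\right)^{2} - \frac{18772}{-18597}\right) \left(\left(-14445 - 298\right) - 119\right) = \left(4761 - - \frac{18772}{18597}\right) \left(\left(-14445 - 298\right) - 119\right) = \left(4761 + \frac{18772}{18597}\right) \left(-14743 - 119\right) = \frac{88559089}{18597} \left(-14862\right) = - \frac{438721726906}{6199}$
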